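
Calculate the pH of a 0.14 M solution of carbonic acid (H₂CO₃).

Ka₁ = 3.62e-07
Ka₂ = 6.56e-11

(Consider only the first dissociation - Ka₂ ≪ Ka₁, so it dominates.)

First dissociation dominates. From Ka₁ = [H⁺][HA⁻]/[H₂A], x² + Ka₁·x − Ka₁·C = 0 with C = 0.14 M and Ka₁ = 3.62e-07. Solving: [H⁺] = (−Ka₁ + √(Ka₁² + 4·Ka₁·C)) / 2 = 2.2494e-04 M. pH = -log(2.2494e-04) = 3.65.

pH = 3.65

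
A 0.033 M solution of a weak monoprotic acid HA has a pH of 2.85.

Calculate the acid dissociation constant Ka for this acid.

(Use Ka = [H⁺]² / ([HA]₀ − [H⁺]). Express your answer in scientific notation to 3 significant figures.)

[H⁺] = 10^(−pH) = 10^(−2.85) = 1.413e-03 M. For HA ⇌ H⁺ + A⁻, Ka = [H⁺][A⁻]/[HA] = [H⁺]² / ([HA]₀ − [H⁺]) = (1.413e-03)² / (0.033 − 1.413e-03) = 6.32e-05.

K_a = 6.32e-05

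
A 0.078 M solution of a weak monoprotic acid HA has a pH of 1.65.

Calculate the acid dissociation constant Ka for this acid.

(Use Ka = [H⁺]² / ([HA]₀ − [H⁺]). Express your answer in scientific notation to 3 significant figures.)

[H⁺] = 10^(−pH) = 10^(−1.65) = 2.239e-02 M. For HA ⇌ H⁺ + A⁻, Ka = [H⁺][A⁻]/[HA] = [H⁺]² / ([HA]₀ − [H⁺]) = (2.239e-02)² / (0.078 − 2.239e-02) = 9.01e-03.

K_a = 9.01e-03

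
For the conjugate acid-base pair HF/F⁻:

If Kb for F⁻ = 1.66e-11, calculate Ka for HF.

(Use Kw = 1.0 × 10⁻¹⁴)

For a conjugate pair Ka × Kb = Kw, so Ka = Kw/Kb = 1.0 × 10⁻¹⁴ / 1.66e-11 = 6.02e-04.

K_a = 6.02e-04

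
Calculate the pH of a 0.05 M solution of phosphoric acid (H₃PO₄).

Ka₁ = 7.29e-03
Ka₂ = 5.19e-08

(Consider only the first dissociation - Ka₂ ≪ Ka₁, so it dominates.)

First dissociation dominates. From Ka₁ = [H⁺][HA⁻]/[H₂A], x² + Ka₁·x − Ka₁·C = 0 with C = 0.05 M and Ka₁ = 7.29e-03. Solving: [H⁺] = (−Ka₁ + √(Ka₁² + 4·Ka₁·C)) / 2 = 1.5792e-02 M. pH = -log(1.5792e-02) = 1.80.

pH = 1.80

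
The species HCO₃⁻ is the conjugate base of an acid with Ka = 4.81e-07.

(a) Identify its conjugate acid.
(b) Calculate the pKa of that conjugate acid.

(a) The conjugate acid is formed by adding one H⁺ to HCO₃⁻, giving H₂CO₃. (b) pKa = -log(Ka) = -log(4.81e-07) = 6.32.

Conjugate acid: H₂CO₃; pK_a = 6.32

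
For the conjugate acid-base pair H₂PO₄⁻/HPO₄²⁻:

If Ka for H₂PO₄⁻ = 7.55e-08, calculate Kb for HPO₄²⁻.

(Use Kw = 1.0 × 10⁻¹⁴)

For a conjugate pair Ka × Kb = Kw, so Kb = Kw/Ka = 1.0 × 10⁻¹⁴ / 7.55e-08 = 1.32e-07.

K_b = 1.32e-07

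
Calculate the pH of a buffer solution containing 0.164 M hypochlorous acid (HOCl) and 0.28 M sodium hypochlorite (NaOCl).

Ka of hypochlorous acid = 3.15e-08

pKa = -log(3.15e-08) = 7.50. pH = pKa + log([A⁻]/[HA]) = 7.50 + log(0.28/0.164)

pH = 7.73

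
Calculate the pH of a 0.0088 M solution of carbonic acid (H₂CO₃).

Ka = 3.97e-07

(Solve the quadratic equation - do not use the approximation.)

x² + Ka×x - Ka×C = 0. Using quadratic formula: [H⁺] = 5.8909e-05

pH = 4.23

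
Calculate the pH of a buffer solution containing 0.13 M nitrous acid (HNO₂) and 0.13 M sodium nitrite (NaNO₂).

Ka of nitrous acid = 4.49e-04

pKa = -log(4.49e-04) = 3.35. pH = pKa + log([A⁻]/[HA]) = 3.35 + log(0.13/0.13)

pH = 3.35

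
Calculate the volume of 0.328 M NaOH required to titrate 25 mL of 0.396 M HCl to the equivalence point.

At equivalence: moles acid = moles base. moles HCl = 0.396 × 25/1000 = 0.0099 mol. V_base = moles / 0.328 × 1000 = 30.2 mL.

V_{base} = 30.2 mL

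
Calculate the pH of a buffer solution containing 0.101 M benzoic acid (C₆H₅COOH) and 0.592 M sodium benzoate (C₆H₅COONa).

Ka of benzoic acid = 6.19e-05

pKa = -log(6.19e-05) = 4.21. pH = pKa + log([A⁻]/[HA]) = 4.21 + log(0.592/0.101)

pH = 4.98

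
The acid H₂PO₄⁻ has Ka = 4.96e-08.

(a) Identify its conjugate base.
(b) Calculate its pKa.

(a) The conjugate base is formed by removing one H⁺ from H₂PO₄⁻, giving HPO₄²⁻. (b) pKa = -log(Ka) = -log(4.96e-08) = 7.30.

Conjugate base: HPO₄²⁻; pK_a = 7.30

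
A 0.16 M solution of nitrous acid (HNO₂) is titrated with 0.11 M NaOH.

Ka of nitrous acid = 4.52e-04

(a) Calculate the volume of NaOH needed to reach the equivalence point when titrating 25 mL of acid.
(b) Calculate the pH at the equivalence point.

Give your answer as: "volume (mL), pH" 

moles acid = 0.16 × 25/1000 = 0.004 mol; V_base = moles/0.11 × 1000 = 36.4 mL. At equivalence only the conjugate base is present: [A⁻] = 0.004/0.061 = 6.5185e-02 M. Kb = Kw/Ka = 2.21e-11; [OH⁻] = √(Kb × [A⁻]) = 1.2009e-06; pOH = 5.92; pH = 14 - pOH = 8.08.

V = 36.4 mL, pH = 8.08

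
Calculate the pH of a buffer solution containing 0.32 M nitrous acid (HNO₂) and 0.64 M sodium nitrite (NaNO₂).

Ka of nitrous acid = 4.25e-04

pKa = -log(4.25e-04) = 3.37. pH = pKa + log([A⁻]/[HA]) = 3.37 + log(0.64/0.32)

pH = 3.67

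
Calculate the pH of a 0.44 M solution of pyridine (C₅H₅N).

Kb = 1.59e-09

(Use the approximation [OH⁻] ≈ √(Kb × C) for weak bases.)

[OH⁻] = √(Kb × C) = √(1.59e-09 × 0.44) = 2.6450e-05. pOH = 4.58, pH = 14 - pOH

pH = 9.42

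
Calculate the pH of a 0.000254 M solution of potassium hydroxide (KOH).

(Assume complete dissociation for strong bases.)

[OH⁻] = 0.000254 M for strong base. pOH = -log[OH⁻] = 3.60, pH = 14 - pOH

pH = 10.40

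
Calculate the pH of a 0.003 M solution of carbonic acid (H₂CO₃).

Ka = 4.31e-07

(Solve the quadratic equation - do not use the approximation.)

x² + Ka×x - Ka×C = 0. Using quadratic formula: [H⁺] = 3.5743e-05

pH = 4.45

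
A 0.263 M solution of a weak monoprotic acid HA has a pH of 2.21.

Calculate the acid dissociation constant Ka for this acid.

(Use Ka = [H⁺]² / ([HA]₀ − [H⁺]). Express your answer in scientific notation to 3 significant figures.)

[H⁺] = 10^(−pH) = 10^(−2.21) = 6.166e-03 M. For HA ⇌ H⁺ + A⁻, Ka = [H⁺][A⁻]/[HA] = [H⁺]² / ([HA]₀ − [H⁺]) = (6.166e-03)² / (0.263 − 6.166e-03) = 1.48e-04.

K_a = 1.48e-04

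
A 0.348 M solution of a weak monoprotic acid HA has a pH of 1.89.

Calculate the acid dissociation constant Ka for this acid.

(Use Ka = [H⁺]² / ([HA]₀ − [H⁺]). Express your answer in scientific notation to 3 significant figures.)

[H⁺] = 10^(−pH) = 10^(−1.89) = 1.288e-02 M. For HA ⇌ H⁺ + A⁻, Ka = [H⁺][A⁻]/[HA] = [H⁺]² / ([HA]₀ − [H⁺]) = (1.288e-02)² / (0.348 − 1.288e-02) = 4.95e-04.

K_a = 4.95e-04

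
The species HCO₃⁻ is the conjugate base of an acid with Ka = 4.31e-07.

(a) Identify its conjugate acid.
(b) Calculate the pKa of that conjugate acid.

(a) The conjugate acid is formed by adding one H⁺ to HCO₃⁻, giving H₂CO₃. (b) pKa = -log(Ka) = -log(4.31e-07) = 6.37.

Conjugate acid: H₂CO₃; pK_a = 6.37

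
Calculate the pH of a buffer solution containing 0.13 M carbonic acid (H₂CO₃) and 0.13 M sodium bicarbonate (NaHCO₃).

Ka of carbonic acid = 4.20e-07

pKa = -log(4.20e-07) = 6.38. pH = pKa + log([A⁻]/[HA]) = 6.38 + log(0.13/0.13)

pH = 6.38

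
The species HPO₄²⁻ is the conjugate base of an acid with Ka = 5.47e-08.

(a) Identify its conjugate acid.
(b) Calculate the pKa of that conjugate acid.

(a) The conjugate acid is formed by adding one H⁺ to HPO₄²⁻, giving H₂PO₄⁻. (b) pKa = -log(Ka) = -log(5.47e-08) = 7.26.

Conjugate acid: H₂PO₄⁻; pK_a = 7.26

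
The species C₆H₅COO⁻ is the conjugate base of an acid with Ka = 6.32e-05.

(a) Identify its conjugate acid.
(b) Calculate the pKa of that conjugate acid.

(a) The conjugate acid is formed by adding one H⁺ to C₆H₅COO⁻, giving C₆H₅COOH. (b) pKa = -log(Ka) = -log(6.32e-05) = 4.20.

Conjugate acid: C₆H₅COOH; pK_a = 4.20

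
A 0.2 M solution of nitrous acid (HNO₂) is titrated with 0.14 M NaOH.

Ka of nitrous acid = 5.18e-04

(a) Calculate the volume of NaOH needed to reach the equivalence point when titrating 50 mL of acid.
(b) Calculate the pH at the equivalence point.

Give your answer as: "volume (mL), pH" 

moles acid = 0.2 × 50/1000 = 0.01 mol; V_base = moles/0.14 × 1000 = 71.4 mL. At equivalence only the conjugate base is present: [A⁻] = 0.01/0.121 = 8.2353e-02 M. Kb = Kw/Ka = 1.93e-11; [OH⁻] = √(Kb × [A⁻]) = 1.2609e-06; pOH = 5.90; pH = 14 - pOH = 8.10.

V = 71.4 mL, pH = 8.10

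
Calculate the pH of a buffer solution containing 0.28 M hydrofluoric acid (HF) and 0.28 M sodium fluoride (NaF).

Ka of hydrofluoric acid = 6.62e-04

pKa = -log(6.62e-04) = 3.18. pH = pKa + log([A⁻]/[HA]) = 3.18 + log(0.28/0.28)

pH = 3.18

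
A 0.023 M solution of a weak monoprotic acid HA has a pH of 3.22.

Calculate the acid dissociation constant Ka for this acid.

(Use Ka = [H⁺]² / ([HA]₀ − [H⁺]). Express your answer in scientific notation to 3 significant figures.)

[H⁺] = 10^(−pH) = 10^(−3.22) = 6.026e-04 M. For HA ⇌ H⁺ + A⁻, Ka = [H⁺][A⁻]/[HA] = [H⁺]² / ([HA]₀ − [H⁺]) = (6.026e-04)² / (0.023 − 6.026e-04) = 1.62e-05.

K_a = 1.62e-05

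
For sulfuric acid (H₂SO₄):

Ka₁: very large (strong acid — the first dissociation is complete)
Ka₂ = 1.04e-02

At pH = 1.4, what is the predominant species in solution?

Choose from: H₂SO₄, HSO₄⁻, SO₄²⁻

The first dissociation is complete, so H₂SO₄ itself is never the predominant species in water; pKa₂ = -log(1.04e-02) = 1.98. For a polyprotic acid the predominant species crosses at each pKa: below pKa_n the protonated form dominates, above it the deprotonated form does. At pH = 1.4, the predominant species is HSO₄⁻.

HSO₄⁻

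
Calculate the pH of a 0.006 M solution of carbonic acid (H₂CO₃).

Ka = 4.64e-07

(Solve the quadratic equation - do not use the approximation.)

x² + Ka×x - Ka×C = 0. Using quadratic formula: [H⁺] = 5.2532e-05

pH = 4.28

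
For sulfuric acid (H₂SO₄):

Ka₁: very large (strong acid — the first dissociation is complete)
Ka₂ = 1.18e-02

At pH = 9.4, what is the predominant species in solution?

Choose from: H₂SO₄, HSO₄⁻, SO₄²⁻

The first dissociation is complete, so H₂SO₄ itself is never the predominant species in water; pKa₂ = -log(1.18e-02) = 1.93. For a polyprotic acid the predominant species crosses at each pKa: below pKa_n the protonated form dominates, above it the deprotonated form does. At pH = 9.4, the predominant species is SO₄²⁻.

SO₄²⁻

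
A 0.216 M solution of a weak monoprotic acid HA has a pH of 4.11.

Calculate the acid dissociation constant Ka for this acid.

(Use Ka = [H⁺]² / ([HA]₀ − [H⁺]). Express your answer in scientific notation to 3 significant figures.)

[H⁺] = 10^(−pH) = 10^(−4.11) = 7.762e-05 M. For HA ⇌ H⁺ + A⁻, Ka = [H⁺][A⁻]/[HA] = [H⁺]² / ([HA]₀ − [H⁺]) = (7.762e-05)² / (0.216 − 7.762e-05) = 2.79e-08.

K_a = 2.79e-08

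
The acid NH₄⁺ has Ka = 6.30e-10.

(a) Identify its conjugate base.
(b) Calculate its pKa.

(a) The conjugate base is formed by removing one H⁺ from NH₄⁺, giving NH₃. (b) pKa = -log(Ka) = -log(6.30e-10) = 9.20.

Conjugate base: NH₃; pK_a = 9.20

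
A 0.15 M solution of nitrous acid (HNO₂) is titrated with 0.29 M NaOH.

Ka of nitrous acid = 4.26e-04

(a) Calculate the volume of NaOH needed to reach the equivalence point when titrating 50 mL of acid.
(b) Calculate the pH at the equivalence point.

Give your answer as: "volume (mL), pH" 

moles acid = 0.15 × 50/1000 = 0.0075 mol; V_base = moles/0.29 × 1000 = 25.9 mL. At equivalence only the conjugate base is present: [A⁻] = 0.0075/0.076 = 9.8864e-02 M. Kb = Kw/Ka = 2.35e-11; [OH⁻] = √(Kb × [A⁻]) = 1.5234e-06; pOH = 5.82; pH = 14 - pOH = 8.18.

V = 25.9 mL, pH = 8.18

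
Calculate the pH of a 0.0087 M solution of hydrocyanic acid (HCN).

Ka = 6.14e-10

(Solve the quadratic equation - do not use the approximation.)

x² + Ka×x - Ka×C = 0. Using quadratic formula: [H⁺] = 2.3109e-06

pH = 5.64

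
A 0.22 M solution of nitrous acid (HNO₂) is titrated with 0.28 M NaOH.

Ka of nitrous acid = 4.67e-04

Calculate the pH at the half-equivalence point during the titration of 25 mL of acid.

At half-equivalence [HA] = [A⁻], so Henderson-Hasselbalch gives pH = pKa = -log(4.67e-04) = 3.33.

pH = pKa = 3.33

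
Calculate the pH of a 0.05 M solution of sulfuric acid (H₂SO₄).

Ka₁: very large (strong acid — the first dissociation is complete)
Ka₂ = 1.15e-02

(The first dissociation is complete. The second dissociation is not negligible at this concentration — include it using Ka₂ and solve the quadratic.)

First dissociation is complete: [H⁺]₀ = [HSO₄⁻]₀ = C = 0.05 M. Second dissociation HSO₄⁻ ⇌ H⁺ + SO₄²⁻: let x = [SO₄²⁻]. Ka₂ = (C + x)·x / (C − x) = 1.15e-02 → x² + (C + Ka₂)·x − Ka₂·C = 0 → x² + 0.06150·x − 5.750e-04 = 0. x = (−0.06150 + √(0.06150² + 4 × 5.750e-04)) / 2 = 8.2444e-03 M. [H⁺] = C + x = 0.05 + 8.2444e-03 = 5.8244e-02 M. pH = -log(5.8244e-02) = 1.23.

pH = 1.23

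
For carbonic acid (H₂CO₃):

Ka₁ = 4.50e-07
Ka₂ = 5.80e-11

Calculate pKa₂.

pKa₂ = -log(Ka₂) = -log(5.80e-11) = 10.24.

pK_{a2} = 10.24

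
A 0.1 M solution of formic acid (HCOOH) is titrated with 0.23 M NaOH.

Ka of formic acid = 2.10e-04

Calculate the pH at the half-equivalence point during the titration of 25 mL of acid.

At half-equivalence [HA] = [A⁻], so Henderson-Hasselbalch gives pH = pKa = -log(2.10e-04) = 3.68.

pH = pKa = 3.68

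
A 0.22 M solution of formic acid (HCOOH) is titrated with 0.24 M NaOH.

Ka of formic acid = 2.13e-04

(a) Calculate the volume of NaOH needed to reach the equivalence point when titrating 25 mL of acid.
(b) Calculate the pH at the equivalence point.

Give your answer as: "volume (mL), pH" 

moles acid = 0.22 × 25/1000 = 0.0055 mol; V_base = moles/0.24 × 1000 = 22.9 mL. At equivalence only the conjugate base is present: [A⁻] = 0.0055/0.048 = 1.1478e-01 M. Kb = Kw/Ka = 4.69e-11; [OH⁻] = √(Kb × [A⁻]) = 2.3214e-06; pOH = 5.63; pH = 14 - pOH = 8.37.

V = 22.9 mL, pH = 8.37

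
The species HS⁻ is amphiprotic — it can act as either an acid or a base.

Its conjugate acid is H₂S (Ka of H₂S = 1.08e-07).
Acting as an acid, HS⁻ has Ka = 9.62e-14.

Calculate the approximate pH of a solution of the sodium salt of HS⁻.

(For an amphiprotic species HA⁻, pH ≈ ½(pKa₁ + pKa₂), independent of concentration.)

pKa₁ = -log(1.08e-07) = 6.97; pKa₂ = -log(9.62e-14) = 13.02. For an amphiprotic species, pH ≈ ½(pKa₁ + pKa₂) = ½(6.97 + 13.02) = 9.99.

pH = 9.99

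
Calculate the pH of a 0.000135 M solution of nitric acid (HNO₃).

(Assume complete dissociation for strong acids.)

[H⁺] = 0.000135 M for strong acid. pH = -log[H⁺] = -log(0.000135)

pH = 3.87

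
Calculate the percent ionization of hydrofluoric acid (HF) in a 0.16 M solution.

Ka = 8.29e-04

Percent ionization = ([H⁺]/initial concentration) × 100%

Using Ka equilibrium: x² + Ka×x - Ka×C = 0. Solving: [H⁺] = 1.1110e-02. Percent = (1.1110e-02/0.16) × 100

Percent ionization = 6.94%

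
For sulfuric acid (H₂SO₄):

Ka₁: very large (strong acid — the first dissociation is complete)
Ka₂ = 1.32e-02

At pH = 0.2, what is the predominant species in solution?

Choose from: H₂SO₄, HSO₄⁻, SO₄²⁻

The first dissociation is complete, so H₂SO₄ itself is never the predominant species in water; pKa₂ = -log(1.32e-02) = 1.88. For a polyprotic acid the predominant species crosses at each pKa: below pKa_n the protonated form dominates, above it the deprotonated form does. At pH = 0.2, the predominant species is HSO₄⁻.

HSO₄⁻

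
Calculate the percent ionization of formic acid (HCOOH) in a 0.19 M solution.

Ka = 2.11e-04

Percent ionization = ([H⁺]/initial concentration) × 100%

Using Ka equilibrium: x² + Ka×x - Ka×C = 0. Solving: [H⁺] = 6.2270e-03. Percent = (6.2270e-03/0.19) × 100

Percent ionization = 3.28%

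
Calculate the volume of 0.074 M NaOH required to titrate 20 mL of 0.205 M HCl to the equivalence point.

At equivalence: moles acid = moles base. moles HCl = 0.205 × 20/1000 = 0.0041 mol. V_base = moles / 0.074 × 1000 = 55.4 mL.

V_{base} = 55.4 mL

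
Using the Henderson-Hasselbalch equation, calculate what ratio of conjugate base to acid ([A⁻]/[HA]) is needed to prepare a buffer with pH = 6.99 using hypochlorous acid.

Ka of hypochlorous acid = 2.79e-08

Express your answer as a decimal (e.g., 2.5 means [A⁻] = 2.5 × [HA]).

pKa = -log(2.79e-08) = 7.5544. pH = pKa + log([A⁻]/[HA]), so log([A⁻]/[HA]) = pH − pKa = 6.99 − 7.5544 = -0.5644. [A⁻]/[HA] = 10^(-0.5644) = 0.273

[A⁻]/[HA] = 0.273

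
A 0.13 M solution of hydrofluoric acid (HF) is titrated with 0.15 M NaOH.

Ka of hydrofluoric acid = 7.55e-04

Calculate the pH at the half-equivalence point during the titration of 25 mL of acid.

At half-equivalence [HA] = [A⁻], so Henderson-Hasselbalch gives pH = pKa = -log(7.55e-04) = 3.12.

pH = pKa = 3.12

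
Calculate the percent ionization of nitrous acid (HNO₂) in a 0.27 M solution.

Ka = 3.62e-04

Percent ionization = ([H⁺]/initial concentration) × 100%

Using Ka equilibrium: x² + Ka×x - Ka×C = 0. Solving: [H⁺] = 9.7070e-03. Percent = (9.7070e-03/0.27) × 100

Percent ionization = 3.6%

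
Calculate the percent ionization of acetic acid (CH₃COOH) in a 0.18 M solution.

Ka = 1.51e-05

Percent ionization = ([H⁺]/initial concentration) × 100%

Using Ka equilibrium: x² + Ka×x - Ka×C = 0. Solving: [H⁺] = 1.6411e-03. Percent = (1.6411e-03/0.18) × 100

Percent ionization = 0.912%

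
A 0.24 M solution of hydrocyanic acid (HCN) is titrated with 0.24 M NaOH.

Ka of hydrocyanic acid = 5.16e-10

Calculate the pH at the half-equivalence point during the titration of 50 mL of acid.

At half-equivalence [HA] = [A⁻], so Henderson-Hasselbalch gives pH = pKa = -log(5.16e-10) = 9.29.

pH = pKa = 9.29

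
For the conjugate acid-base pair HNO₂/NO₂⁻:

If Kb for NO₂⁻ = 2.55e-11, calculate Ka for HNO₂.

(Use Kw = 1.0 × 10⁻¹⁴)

For a conjugate pair Ka × Kb = Kw, so Ka = Kw/Kb = 1.0 × 10⁻¹⁴ / 2.55e-11 = 3.92e-04.

K_a = 3.92e-04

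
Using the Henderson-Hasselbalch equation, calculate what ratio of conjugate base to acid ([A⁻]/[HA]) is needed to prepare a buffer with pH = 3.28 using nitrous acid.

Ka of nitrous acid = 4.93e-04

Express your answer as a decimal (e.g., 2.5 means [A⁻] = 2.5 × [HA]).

pKa = -log(4.93e-04) = 3.3072. pH = pKa + log([A⁻]/[HA]), so log([A⁻]/[HA]) = pH − pKa = 3.28 − 3.3072 = -0.0272. [A⁻]/[HA] = 10^(-0.0272) = 0.939

[A⁻]/[HA] = 0.939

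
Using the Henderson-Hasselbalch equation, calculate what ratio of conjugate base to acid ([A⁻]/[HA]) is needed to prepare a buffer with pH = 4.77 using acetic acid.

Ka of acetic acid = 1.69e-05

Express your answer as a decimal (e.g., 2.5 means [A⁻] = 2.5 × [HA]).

pKa = -log(1.69e-05) = 4.7721. pH = pKa + log([A⁻]/[HA]), so log([A⁻]/[HA]) = pH − pKa = 4.77 − 4.7721 = -0.0021. [A⁻]/[HA] = 10^(-0.0021) = 0.995

[A⁻]/[HA] = 0.995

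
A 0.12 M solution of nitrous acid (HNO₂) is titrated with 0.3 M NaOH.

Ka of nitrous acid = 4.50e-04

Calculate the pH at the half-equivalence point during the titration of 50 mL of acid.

At half-equivalence [HA] = [A⁻], so Henderson-Hasselbalch gives pH = pKa = -log(4.50e-04) = 3.35.

pH = pKa = 3.35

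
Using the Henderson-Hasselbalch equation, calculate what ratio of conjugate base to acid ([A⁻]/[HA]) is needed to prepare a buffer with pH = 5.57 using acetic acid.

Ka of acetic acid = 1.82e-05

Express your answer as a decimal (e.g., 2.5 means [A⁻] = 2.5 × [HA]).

pKa = -log(1.82e-05) = 4.7399. pH = pKa + log([A⁻]/[HA]), so log([A⁻]/[HA]) = pH − pKa = 5.57 − 4.7399 = 0.8301. [A⁻]/[HA] = 10^(0.8301) = 6.76

[A⁻]/[HA] = 6.76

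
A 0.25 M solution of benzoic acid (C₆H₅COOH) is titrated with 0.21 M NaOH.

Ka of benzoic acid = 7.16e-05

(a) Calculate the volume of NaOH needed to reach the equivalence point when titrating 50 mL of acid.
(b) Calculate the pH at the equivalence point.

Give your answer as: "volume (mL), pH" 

moles acid = 0.25 × 50/1000 = 0.0125 mol; V_base = moles/0.21 × 1000 = 59.5 mL. At equivalence only the conjugate base is present: [A⁻] = 0.0125/0.110 = 1.1413e-01 M. Kb = Kw/Ka = 1.40e-10; [OH⁻] = √(Kb × [A⁻]) = 3.9925e-06; pOH = 5.40; pH = 14 - pOH = 8.60.

V = 59.5 mL, pH = 8.60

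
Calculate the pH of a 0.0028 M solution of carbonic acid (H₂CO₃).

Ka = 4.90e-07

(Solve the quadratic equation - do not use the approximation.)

x² + Ka×x - Ka×C = 0. Using quadratic formula: [H⁺] = 3.6796e-05

pH = 4.43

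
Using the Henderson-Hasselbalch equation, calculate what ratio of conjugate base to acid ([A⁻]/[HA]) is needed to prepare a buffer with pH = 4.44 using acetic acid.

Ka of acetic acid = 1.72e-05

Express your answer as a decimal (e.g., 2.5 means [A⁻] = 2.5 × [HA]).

pKa = -log(1.72e-05) = 4.7645. pH = pKa + log([A⁻]/[HA]), so log([A⁻]/[HA]) = pH − pKa = 4.44 − 4.7645 = -0.3245. [A⁻]/[HA] = 10^(-0.3245) = 0.474

[A⁻]/[HA] = 0.474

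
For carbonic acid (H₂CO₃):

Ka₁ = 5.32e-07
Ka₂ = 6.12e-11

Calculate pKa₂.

pKa₂ = -log(Ka₂) = -log(6.12e-11) = 10.21.

pK_{a2} = 10.21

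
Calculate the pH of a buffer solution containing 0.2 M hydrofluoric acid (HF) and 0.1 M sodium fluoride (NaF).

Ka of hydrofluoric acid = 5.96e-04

pKa = -log(5.96e-04) = 3.22. pH = pKa + log([A⁻]/[HA]) = 3.22 + log(0.1/0.2)

pH = 2.92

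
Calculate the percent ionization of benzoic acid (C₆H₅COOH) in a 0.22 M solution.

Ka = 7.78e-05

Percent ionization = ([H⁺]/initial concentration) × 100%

Using Ka equilibrium: x² + Ka×x - Ka×C = 0. Solving: [H⁺] = 4.0984e-03. Percent = (4.0984e-03/0.22) × 100

Percent ionization = 1.86%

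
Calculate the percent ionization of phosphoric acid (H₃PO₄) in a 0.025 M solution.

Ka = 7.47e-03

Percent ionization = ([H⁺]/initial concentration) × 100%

Using Ka equilibrium: x² + Ka×x - Ka×C = 0. Solving: [H⁺] = 1.0432e-02. Percent = (1.0432e-02/0.025) × 100

Percent ionization = 41.7%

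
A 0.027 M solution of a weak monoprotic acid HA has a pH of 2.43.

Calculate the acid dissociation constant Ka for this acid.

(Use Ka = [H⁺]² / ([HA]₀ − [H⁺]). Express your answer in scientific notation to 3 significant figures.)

[H⁺] = 10^(−pH) = 10^(−2.43) = 3.715e-03 M. For HA ⇌ H⁺ + A⁻, Ka = [H⁺][A⁻]/[HA] = [H⁺]² / ([HA]₀ − [H⁺]) = (3.715e-03)² / (0.027 − 3.715e-03) = 5.93e-04.

K_a = 5.93e-04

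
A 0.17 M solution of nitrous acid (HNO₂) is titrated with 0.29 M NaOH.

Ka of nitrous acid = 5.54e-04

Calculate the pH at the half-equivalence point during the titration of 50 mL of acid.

At half-equivalence [HA] = [A⁻], so Henderson-Hasselbalch gives pH = pKa = -log(5.54e-04) = 3.26.

pH = pKa = 3.26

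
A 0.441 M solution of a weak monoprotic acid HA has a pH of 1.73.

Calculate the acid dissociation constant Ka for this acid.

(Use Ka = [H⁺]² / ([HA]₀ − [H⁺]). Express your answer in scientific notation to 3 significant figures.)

[H⁺] = 10^(−pH) = 10^(−1.73) = 1.862e-02 M. For HA ⇌ H⁺ + A⁻, Ka = [H⁺][A⁻]/[HA] = [H⁺]² / ([HA]₀ − [H⁺]) = (1.862e-02)² / (0.441 − 1.862e-02) = 8.21e-04.

K_a = 8.21e-04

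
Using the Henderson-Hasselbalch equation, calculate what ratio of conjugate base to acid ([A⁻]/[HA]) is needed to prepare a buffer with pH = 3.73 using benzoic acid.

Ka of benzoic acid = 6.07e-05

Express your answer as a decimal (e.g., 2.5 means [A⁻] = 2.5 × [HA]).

pKa = -log(6.07e-05) = 4.2168. pH = pKa + log([A⁻]/[HA]), so log([A⁻]/[HA]) = pH − pKa = 3.73 − 4.2168 = -0.4868. [A⁻]/[HA] = 10^(-0.4868) = 0.326

[A⁻]/[HA] = 0.326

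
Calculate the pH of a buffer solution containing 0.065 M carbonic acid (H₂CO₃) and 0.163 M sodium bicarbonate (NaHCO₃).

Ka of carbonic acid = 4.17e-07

pKa = -log(4.17e-07) = 6.38. pH = pKa + log([A⁻]/[HA]) = 6.38 + log(0.163/0.065)

pH = 6.78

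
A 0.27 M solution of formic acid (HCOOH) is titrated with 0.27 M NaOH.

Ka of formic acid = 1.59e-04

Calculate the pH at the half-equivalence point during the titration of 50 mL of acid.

At half-equivalence [HA] = [A⁻], so Henderson-Hasselbalch gives pH = pKa = -log(1.59e-04) = 3.80.

pH = pKa = 3.80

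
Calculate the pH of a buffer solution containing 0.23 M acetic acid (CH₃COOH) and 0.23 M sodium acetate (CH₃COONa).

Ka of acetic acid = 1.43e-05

pKa = -log(1.43e-05) = 4.84. pH = pKa + log([A⁻]/[HA]) = 4.84 + log(0.23/0.23)

pH = 4.84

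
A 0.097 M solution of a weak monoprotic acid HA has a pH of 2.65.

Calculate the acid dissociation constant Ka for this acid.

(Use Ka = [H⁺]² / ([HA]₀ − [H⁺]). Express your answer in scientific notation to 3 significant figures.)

[H⁺] = 10^(−pH) = 10^(−2.65) = 2.239e-03 M. For HA ⇌ H⁺ + A⁻, Ka = [H⁺][A⁻]/[HA] = [H⁺]² / ([HA]₀ − [H⁺]) = (2.239e-03)² / (0.097 − 2.239e-03) = 5.29e-05.

K_a = 5.29e-05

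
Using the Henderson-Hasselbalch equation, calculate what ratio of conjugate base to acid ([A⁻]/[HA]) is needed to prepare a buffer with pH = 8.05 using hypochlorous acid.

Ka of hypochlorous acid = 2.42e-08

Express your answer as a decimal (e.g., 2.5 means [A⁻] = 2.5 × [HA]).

pKa = -log(2.42e-08) = 7.6162. pH = pKa + log([A⁻]/[HA]), so log([A⁻]/[HA]) = pH − pKa = 8.05 − 7.6162 = 0.4338. [A⁻]/[HA] = 10^(0.4338) = 2.72

[A⁻]/[HA] = 2.72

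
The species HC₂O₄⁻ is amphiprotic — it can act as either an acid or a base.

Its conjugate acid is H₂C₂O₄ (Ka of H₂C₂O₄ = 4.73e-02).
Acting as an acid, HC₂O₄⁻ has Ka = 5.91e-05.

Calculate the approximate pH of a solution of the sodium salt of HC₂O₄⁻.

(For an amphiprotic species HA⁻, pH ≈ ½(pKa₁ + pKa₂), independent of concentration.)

pKa₁ = -log(4.73e-02) = 1.33; pKa₂ = -log(5.91e-05) = 4.23. For an amphiprotic species, pH ≈ ½(pKa₁ + pKa₂) = ½(1.33 + 4.23) = 2.78.

pH = 2.78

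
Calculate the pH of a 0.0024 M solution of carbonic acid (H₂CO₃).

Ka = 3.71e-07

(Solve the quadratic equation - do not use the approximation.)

x² + Ka×x - Ka×C = 0. Using quadratic formula: [H⁺] = 2.9655e-05

pH = 4.53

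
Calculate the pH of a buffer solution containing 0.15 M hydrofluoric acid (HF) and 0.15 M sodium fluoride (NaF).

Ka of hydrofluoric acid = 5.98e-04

pKa = -log(5.98e-04) = 3.22. pH = pKa + log([A⁻]/[HA]) = 3.22 + log(0.15/0.15)

pH = 3.22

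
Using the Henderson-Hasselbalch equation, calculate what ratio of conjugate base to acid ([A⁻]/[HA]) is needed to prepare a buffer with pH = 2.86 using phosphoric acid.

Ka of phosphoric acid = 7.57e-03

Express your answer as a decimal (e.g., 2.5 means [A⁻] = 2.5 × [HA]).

pKa = -log(7.57e-03) = 2.1209. pH = pKa + log([A⁻]/[HA]), so log([A⁻]/[HA]) = pH − pKa = 2.86 − 2.1209 = 0.7391. [A⁻]/[HA] = 10^(0.7391) = 5.48

[A⁻]/[HA] = 5.48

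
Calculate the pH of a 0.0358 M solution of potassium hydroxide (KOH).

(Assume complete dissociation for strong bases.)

[OH⁻] = 0.0358 M for strong base. pOH = -log[OH⁻] = 1.45, pH = 14 - pOH

pH = 12.55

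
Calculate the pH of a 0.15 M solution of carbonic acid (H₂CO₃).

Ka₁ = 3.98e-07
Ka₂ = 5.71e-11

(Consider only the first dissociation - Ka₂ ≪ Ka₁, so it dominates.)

First dissociation dominates. From Ka₁ = [H⁺][HA⁻]/[H₂A], x² + Ka₁·x − Ka₁·C = 0 with C = 0.15 M and Ka₁ = 3.98e-07. Solving: [H⁺] = (−Ka₁ + √(Ka₁² + 4·Ka₁·C)) / 2 = 2.4414e-04 M. pH = -log(2.4414e-04) = 3.61.

pH = 3.61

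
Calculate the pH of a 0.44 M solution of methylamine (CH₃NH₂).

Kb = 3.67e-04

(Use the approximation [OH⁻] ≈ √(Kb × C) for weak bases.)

[OH⁻] = √(Kb × C) = √(3.67e-04 × 0.44) = 1.2707e-02. pOH = 1.90, pH = 14 - pOH

pH = 12.10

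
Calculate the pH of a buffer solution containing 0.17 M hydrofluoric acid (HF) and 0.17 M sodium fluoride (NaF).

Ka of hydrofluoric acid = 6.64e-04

pKa = -log(6.64e-04) = 3.18. pH = pKa + log([A⁻]/[HA]) = 3.18 + log(0.17/0.17)

pH = 3.18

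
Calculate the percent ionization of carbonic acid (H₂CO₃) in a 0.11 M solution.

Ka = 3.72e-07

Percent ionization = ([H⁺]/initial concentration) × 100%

Using Ka equilibrium: x² + Ka×x - Ka×C = 0. Solving: [H⁺] = 2.0210e-04. Percent = (2.0210e-04/0.11) × 100

Percent ionization = 0.184%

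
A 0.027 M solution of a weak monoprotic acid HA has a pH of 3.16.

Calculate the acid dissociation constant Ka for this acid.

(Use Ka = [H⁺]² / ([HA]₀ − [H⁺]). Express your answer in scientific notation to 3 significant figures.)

[H⁺] = 10^(−pH) = 10^(−3.16) = 6.918e-04 M. For HA ⇌ H⁺ + A⁻, Ka = [H⁺][A⁻]/[HA] = [H⁺]² / ([HA]₀ − [H⁺]) = (6.918e-04)² / (0.027 − 6.918e-04) = 1.82e-05.

K_a = 1.82e-05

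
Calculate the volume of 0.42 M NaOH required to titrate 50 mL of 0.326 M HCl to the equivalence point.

At equivalence: moles acid = moles base. moles HCl = 0.326 × 50/1000 = 0.0163 mol. V_base = moles / 0.42 × 1000 = 38.8 mL.

V_{base} = 38.8 mL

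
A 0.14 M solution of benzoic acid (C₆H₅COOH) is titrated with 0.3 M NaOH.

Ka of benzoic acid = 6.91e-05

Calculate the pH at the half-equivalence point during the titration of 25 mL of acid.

At half-equivalence [HA] = [A⁻], so Henderson-Hasselbalch gives pH = pKa = -log(6.91e-05) = 4.16.

pH = pKa = 4.16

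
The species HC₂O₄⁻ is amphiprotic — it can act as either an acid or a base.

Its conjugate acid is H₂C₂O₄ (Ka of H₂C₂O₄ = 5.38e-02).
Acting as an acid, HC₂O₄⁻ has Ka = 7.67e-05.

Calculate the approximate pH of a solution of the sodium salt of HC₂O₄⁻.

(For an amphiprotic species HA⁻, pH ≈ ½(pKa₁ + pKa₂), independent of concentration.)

pKa₁ = -log(5.38e-02) = 1.27; pKa₂ = -log(7.67e-05) = 4.12. For an amphiprotic species, pH ≈ ½(pKa₁ + pKa₂) = ½(1.27 + 4.12) = 2.69.

pH = 2.69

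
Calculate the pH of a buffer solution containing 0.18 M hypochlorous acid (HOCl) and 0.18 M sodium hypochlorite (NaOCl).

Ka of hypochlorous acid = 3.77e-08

pKa = -log(3.77e-08) = 7.42. pH = pKa + log([A⁻]/[HA]) = 7.42 + log(0.18/0.18)

pH = 7.42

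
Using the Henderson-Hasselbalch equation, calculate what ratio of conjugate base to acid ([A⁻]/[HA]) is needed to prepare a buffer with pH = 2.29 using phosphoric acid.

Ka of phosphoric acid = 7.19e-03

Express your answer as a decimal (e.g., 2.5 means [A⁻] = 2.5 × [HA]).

pKa = -log(7.19e-03) = 2.1433. pH = pKa + log([A⁻]/[HA]), so log([A⁻]/[HA]) = pH − pKa = 2.29 − 2.1433 = 0.1467. [A⁻]/[HA] = 10^(0.1467) = 1.40

[A⁻]/[HA] = 1.40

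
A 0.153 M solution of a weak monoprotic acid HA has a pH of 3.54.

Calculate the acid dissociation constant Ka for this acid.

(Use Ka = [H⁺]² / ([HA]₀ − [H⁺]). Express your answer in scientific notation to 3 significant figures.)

[H⁺] = 10^(−pH) = 10^(−3.54) = 2.884e-04 M. For HA ⇌ H⁺ + A⁻, Ka = [H⁺][A⁻]/[HA] = [H⁺]² / ([HA]₀ − [H⁺]) = (2.884e-04)² / (0.153 − 2.884e-04) = 5.45e-07.

K_a = 5.45e-07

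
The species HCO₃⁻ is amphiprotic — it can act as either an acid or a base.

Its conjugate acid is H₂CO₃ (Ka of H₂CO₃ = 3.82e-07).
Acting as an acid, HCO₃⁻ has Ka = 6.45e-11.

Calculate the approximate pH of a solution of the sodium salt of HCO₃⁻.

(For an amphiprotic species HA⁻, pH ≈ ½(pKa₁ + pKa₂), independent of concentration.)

pKa₁ = -log(3.82e-07) = 6.42; pKa₂ = -log(6.45e-11) = 10.19. For an amphiprotic species, pH ≈ ½(pKa₁ + pKa₂) = ½(6.42 + 10.19) = 8.30.

pH = 8.30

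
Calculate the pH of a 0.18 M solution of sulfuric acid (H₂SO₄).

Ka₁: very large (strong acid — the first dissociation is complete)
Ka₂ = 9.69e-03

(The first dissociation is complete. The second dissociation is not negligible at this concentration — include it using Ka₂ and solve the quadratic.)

First dissociation is complete: [H⁺]₀ = [HSO₄⁻]₀ = C = 0.18 M. Second dissociation HSO₄⁻ ⇌ H⁺ + SO₄²⁻: let x = [SO₄²⁻]. Ka₂ = (C + x)·x / (C − x) = 9.69e-03 → x² + (C + Ka₂)·x − Ka₂·C = 0 → x² + 0.18969·x − 1.744e-03 = 0. x = (−0.18969 + √(0.18969² + 4 × 1.744e-03)) / 2 = 8.7879e-03 M. [H⁺] = C + x = 0.18 + 8.7879e-03 = 1.8879e-01 M. pH = -log(1.8879e-01) = 0.72.

pH = 0.72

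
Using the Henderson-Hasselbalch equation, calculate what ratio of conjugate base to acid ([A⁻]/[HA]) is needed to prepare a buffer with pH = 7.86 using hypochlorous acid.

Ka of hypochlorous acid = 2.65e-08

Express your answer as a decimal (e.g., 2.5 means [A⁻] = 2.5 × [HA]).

pKa = -log(2.65e-08) = 7.5768. pH = pKa + log([A⁻]/[HA]), so log([A⁻]/[HA]) = pH − pKa = 7.86 − 7.5768 = 0.2832. [A⁻]/[HA] = 10^(0.2832) = 1.92

[A⁻]/[HA] = 1.92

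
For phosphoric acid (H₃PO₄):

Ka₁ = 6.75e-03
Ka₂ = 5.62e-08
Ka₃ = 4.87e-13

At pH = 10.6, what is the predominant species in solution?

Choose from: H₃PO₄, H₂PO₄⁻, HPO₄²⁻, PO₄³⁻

pKa₁ = 2.17, pKa₂ = 7.25, pKa₃ = 12.31. For a polyprotic acid the predominant species crosses at each pKa: below pKa_n the protonated form dominates, above it the deprotonated form does. At pH = 10.6, the predominant species is HPO₄²⁻.

HPO₄²⁻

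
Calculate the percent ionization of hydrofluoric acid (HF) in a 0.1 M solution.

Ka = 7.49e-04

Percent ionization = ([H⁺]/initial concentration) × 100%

Using Ka equilibrium: x² + Ka×x - Ka×C = 0. Solving: [H⁺] = 8.2881e-03. Percent = (8.2881e-03/0.1) × 100

Percent ionization = 8.29%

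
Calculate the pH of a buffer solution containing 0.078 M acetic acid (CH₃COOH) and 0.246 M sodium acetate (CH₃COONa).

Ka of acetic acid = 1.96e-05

pKa = -log(1.96e-05) = 4.71. pH = pKa + log([A⁻]/[HA]) = 4.71 + log(0.246/0.078)

pH = 5.21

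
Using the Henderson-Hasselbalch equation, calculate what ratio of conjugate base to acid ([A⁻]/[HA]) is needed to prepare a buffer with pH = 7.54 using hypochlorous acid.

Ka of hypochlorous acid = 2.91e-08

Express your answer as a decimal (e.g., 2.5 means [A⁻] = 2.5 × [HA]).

pKa = -log(2.91e-08) = 7.5361. pH = pKa + log([A⁻]/[HA]), so log([A⁻]/[HA]) = pH − pKa = 7.54 − 7.5361 = 0.0039. [A⁻]/[HA] = 10^(0.0039) = 1.01

[A⁻]/[HA] = 1.01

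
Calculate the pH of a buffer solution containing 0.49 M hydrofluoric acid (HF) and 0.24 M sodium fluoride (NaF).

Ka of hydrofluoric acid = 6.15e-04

pKa = -log(6.15e-04) = 3.21. pH = pKa + log([A⁻]/[HA]) = 3.21 + log(0.24/0.49)

pH = 2.90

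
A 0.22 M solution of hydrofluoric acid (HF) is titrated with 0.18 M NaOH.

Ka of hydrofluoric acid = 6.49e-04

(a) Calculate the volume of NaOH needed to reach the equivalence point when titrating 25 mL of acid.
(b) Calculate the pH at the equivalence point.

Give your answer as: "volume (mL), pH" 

moles acid = 0.22 × 25/1000 = 0.0055 mol; V_base = moles/0.18 × 1000 = 30.6 mL. At equivalence only the conjugate base is present: [A⁻] = 0.0055/0.056 = 9.9000e-02 M. Kb = Kw/Ka = 1.54e-11; [OH⁻] = √(Kb × [A⁻]) = 1.2351e-06; pOH = 5.91; pH = 14 - pOH = 8.09.

V = 30.6 mL, pH = 8.09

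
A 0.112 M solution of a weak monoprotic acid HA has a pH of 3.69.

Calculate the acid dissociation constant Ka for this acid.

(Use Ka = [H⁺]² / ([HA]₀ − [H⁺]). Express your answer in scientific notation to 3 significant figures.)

[H⁺] = 10^(−pH) = 10^(−3.69) = 2.042e-04 M. For HA ⇌ H⁺ + A⁻, Ka = [H⁺][A⁻]/[HA] = [H⁺]² / ([HA]₀ − [H⁺]) = (2.042e-04)² / (0.112 − 2.042e-04) = 3.73e-07.

K_a = 3.73e-07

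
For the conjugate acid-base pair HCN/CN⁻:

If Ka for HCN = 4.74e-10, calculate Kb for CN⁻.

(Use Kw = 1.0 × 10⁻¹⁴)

For a conjugate pair Ka × Kb = Kw, so Kb = Kw/Ka = 1.0 × 10⁻¹⁴ / 4.74e-10 = 2.11e-05.

K_b = 2.11e-05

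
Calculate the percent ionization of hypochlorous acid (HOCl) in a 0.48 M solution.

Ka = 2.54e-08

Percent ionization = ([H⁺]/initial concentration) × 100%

Using Ka equilibrium: x² + Ka×x - Ka×C = 0. Solving: [H⁺] = 1.1040e-04. Percent = (1.1040e-04/0.48) × 100

Percent ionization = 0.023%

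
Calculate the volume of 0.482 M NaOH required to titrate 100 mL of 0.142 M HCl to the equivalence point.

At equivalence: moles acid = moles base. moles HCl = 0.142 × 100/1000 = 0.0142 mol. V_base = moles / 0.482 × 1000 = 29.5 mL.

V_{base} = 29.5 mL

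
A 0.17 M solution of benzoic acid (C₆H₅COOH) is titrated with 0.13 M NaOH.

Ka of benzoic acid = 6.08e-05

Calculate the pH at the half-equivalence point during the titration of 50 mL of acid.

At half-equivalence [HA] = [A⁻], so Henderson-Hasselbalch gives pH = pKa = -log(6.08e-05) = 4.22.

pH = pKa = 4.22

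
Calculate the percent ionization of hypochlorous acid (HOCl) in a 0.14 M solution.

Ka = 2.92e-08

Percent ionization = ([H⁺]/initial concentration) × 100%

Using Ka equilibrium: x² + Ka×x - Ka×C = 0. Solving: [H⁺] = 6.3923e-05. Percent = (6.3923e-05/0.14) × 100

Percent ionization = 0.0457%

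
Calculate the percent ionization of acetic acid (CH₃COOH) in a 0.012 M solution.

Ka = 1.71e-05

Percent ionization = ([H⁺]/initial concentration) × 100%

Using Ka equilibrium: x² + Ka×x - Ka×C = 0. Solving: [H⁺] = 4.4452e-04. Percent = (4.4452e-04/0.012) × 100

Percent ionization = 3.7%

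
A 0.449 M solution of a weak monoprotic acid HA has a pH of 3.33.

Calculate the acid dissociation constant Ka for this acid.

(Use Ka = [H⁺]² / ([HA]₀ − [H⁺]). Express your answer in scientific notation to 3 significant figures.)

[H⁺] = 10^(−pH) = 10^(−3.33) = 4.677e-04 M. For HA ⇌ H⁺ + A⁻, Ka = [H⁺][A⁻]/[HA] = [H⁺]² / ([HA]₀ − [H⁺]) = (4.677e-04)² / (0.449 − 4.677e-04) = 4.88e-07.

K_a = 4.88e-07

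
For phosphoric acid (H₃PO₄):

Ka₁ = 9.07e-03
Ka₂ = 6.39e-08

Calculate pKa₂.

pKa₂ = -log(Ka₂) = -log(6.39e-08) = 7.19.

pK_{a2} = 7.19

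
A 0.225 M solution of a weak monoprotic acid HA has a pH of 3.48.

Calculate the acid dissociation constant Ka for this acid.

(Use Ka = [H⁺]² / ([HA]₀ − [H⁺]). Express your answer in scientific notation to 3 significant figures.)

[H⁺] = 10^(−pH) = 10^(−3.48) = 3.311e-04 M. For HA ⇌ H⁺ + A⁻, Ka = [H⁺][A⁻]/[HA] = [H⁺]² / ([HA]₀ − [H⁺]) = (3.311e-04)² / (0.225 − 3.311e-04) = 4.88e-07.

K_a = 4.88e-07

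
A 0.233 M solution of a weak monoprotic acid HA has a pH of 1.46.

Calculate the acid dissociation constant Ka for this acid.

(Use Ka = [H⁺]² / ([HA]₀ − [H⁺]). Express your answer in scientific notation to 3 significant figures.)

[H⁺] = 10^(−pH) = 10^(−1.46) = 3.467e-02 M. For HA ⇌ H⁺ + A⁻, Ka = [H⁺][A⁻]/[HA] = [H⁺]² / ([HA]₀ − [H⁺]) = (3.467e-02)² / (0.233 − 3.467e-02) = 6.06e-03.

K_a = 6.06e-03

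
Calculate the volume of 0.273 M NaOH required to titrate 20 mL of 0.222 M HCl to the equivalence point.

At equivalence: moles acid = moles base. moles HCl = 0.222 × 20/1000 = 0.00444 mol. V_base = moles / 0.273 × 1000 = 16.3 mL.

V_{base} = 16.3 mL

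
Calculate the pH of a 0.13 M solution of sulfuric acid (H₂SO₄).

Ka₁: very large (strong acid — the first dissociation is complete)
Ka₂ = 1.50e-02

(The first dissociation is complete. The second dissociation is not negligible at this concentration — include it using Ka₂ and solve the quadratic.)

First dissociation is complete: [H⁺]₀ = [HSO₄⁻]₀ = C = 0.13 M. Second dissociation HSO₄⁻ ⇌ H⁺ + SO₄²⁻: let x = [SO₄²⁻]. Ka₂ = (C + x)·x / (C − x) = 1.50e-02 → x² + (C + Ka₂)·x − Ka₂·C = 0 → x² + 0.14500·x − 1.950e-03 = 0. x = (−0.14500 + √(0.14500² + 4 × 1.950e-03)) / 2 = 1.2390e-02 M. [H⁺] = C + x = 0.13 + 1.2390e-02 = 1.4239e-01 M. pH = -log(1.4239e-01) = 0.85.

pH = 0.85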